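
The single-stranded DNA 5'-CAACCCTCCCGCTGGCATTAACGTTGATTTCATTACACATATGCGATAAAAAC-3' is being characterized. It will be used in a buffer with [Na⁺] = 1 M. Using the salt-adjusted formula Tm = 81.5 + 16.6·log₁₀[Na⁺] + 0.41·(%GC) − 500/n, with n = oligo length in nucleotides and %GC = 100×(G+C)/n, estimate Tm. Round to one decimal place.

89.1°C

Length n = 53. C=15, A=17, T=14, G=7
G+C = 22, so %GC = 22/53 × 100 = 41.509%
Salt term: 16.6 × (0) = 0
GC term: 0.41 × 41.509 = 17.019; length term: −500/53 = −9.434
Tm = 81.5 + (0) + 17.019 − 9.434 = 89.085 → 89.1°C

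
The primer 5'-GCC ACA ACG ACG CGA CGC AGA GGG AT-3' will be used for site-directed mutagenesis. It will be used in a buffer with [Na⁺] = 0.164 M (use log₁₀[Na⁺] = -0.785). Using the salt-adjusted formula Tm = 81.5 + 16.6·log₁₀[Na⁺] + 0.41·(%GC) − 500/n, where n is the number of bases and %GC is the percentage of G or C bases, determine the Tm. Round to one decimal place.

Length n = 26. T=1, A=8, C=8, G=9
G+C = 17, so %GC = 17/26 × 100 = 65.385%
Salt term: 16.6 × (-0.785) = -13.031
GC term: 0.41 × 65.385 = 26.808; length term: −500/26 = −19.231
Tm = 81.5 + (-13.031) + 26.808 − 19.231 = 76.046 → 76.0°C

76.0°C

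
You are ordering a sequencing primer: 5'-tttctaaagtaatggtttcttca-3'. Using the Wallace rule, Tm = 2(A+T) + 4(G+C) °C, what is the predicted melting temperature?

C=3, A=6, G=3, T=11
So N_AT = 17 and N_GC = 6.
Tm = 2(17) + 4(6) = 34 + 24 = 58°C

58°C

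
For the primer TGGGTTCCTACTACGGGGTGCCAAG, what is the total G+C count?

Scanning the sequence gives T=6, A=4, G=9, C=6.
Total G or C: 9 + 6 = 15

15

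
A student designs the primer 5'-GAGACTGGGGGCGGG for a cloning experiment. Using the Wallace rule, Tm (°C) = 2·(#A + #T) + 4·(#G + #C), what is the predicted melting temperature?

Base counts: C=2, A=2, T=1, G=10
So N_AT = 3 and N_GC = 12.
Tm = 2×3 + 4×12 = 54°C

54°C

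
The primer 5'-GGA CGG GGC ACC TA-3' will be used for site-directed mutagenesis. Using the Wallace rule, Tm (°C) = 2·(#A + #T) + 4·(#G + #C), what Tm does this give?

48°C

Base counts: C=4, G=6, A=3, T=1
A+T = 4, G+C = 10
Tm = 2(4) + 4(10) = 8 + 40 = 48°C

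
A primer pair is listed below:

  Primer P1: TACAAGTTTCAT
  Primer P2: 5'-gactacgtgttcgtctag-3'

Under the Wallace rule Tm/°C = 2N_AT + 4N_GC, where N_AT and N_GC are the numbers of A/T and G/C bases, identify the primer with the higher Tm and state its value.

Primer P2, 54°C

Primer P1: A+T=9, G+C=3 → Tm = 2(9)+4(3) = 30°C
Primer P2: A+T=9, G+C=9 → Tm = 2(9)+4(9) = 54°C
30°C vs 54°C → primer P2 is higher.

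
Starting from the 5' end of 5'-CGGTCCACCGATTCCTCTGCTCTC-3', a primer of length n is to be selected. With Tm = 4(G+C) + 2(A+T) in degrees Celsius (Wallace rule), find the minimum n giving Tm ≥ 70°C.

n = 22

First 21 bases: CGGTCCACCGATTCCTCTGCT → Tm = 68°C (< 70°C)
First 22 bases: CGGTCCACCGATTCCTCTGCTC → Tm = 72°C (≥ 70°C)
Since every base adds ≥2°C, Tm only increases with n, so the threshold is first crossed at n = 22.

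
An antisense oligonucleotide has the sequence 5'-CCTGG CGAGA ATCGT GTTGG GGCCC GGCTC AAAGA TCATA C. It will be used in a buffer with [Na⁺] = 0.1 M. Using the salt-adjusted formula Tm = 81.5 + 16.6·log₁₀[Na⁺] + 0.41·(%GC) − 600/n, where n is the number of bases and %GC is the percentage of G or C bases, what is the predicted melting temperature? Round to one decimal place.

Length n = 41. Counting bases: G=13, C=11, A=9, T=8
G+C = 24, so %GC = 24/41 × 100 = 58.537%
Salt term: 16.6 × (-1) = -16.6
GC term: 0.41 × 58.537 = 24; length term: −600/41 = −14.634
Tm = 81.5 + (-16.6) + 24 − 14.634 = 74.266 → 74.3°C

74.3°C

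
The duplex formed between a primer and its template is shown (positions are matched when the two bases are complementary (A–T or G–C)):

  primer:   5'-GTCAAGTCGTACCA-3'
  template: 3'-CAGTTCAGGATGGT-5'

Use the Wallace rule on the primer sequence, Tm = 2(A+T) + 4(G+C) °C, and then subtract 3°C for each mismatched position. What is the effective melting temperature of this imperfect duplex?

39°C

Primer base counts: A=4, T=3, G=3, C=4 → A+T=7, G+C=7
Perfect-match Tm = 2(7) + 4(7) = 14 + 28 = 42°C
Mismatches (positions where the bases are not complementary): 1 (at position 9)
Effective Tm = 42 − 1×3 = 42 − 3 = 39°C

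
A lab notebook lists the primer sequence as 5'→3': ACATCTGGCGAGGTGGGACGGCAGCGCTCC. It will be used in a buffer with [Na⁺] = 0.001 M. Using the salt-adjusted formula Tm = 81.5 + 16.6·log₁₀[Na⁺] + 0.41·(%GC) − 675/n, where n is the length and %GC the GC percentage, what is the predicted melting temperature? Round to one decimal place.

37.9°C

Length n = 30. Scanning the sequence gives A=5, T=4, G=12, C=9.
G+C = 21, so %GC = 21/30 × 100 = 70%
Salt term: 16.6 × (-3) = -49.8
GC term: 0.41 × 70 = 28.7; length term: −675/30 = −22.5
Tm = 81.5 + (-49.8) + 28.7 − 22.5 = 37.9 → 37.9°C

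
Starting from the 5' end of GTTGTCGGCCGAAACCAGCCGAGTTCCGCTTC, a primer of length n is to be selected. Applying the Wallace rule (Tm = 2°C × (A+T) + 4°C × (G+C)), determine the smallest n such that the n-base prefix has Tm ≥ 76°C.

n = 23

First 22 bases: GTTGTCGGCCGAAACCAGCCGA → Tm = 72°C (< 76°C)
First 23 bases: GTTGTCGGCCGAAACCAGCCGAG → Tm = 76°C (≥ 76°C)
Since every base adds ≥2°C, Tm only increases with n, so the threshold is first crossed at n = 23.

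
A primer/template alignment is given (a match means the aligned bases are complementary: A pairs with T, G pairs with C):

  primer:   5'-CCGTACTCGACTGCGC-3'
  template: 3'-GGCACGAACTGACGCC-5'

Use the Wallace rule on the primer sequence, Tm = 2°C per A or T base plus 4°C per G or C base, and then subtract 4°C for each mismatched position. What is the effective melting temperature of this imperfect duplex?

Primer base counts: A=2, T=3, G=4, C=7 → A+T=5, G+C=11
Perfect-match Tm = 2(5) + 4(11) = 10 + 44 = 54°C
Mismatches (positions where the bases are not complementary): 3 (at positions 5, 8, 16)
Effective Tm = 54 − 3×4 = 54 − 12 = 42°C

42°C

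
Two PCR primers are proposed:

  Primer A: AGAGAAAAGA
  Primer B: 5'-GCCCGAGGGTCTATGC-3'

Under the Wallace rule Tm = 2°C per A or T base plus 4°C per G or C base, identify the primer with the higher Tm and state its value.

Primer A: A+T=7, G+C=3 → Tm = 2(7)+4(3) = 26°C
Primer B: A+T=5, G+C=11 → Tm = 2(5)+4(11) = 54°C
26°C vs 54°C → primer B is higher.

Primer B, 54°C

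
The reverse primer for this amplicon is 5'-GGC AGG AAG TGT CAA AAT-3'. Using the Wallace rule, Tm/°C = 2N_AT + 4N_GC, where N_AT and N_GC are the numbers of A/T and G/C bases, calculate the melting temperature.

52°C

Scanning the sequence gives T=3, G=6, A=7, C=2.
AT pairs contribute 10, GC pairs contribute 8.
Tm = 2(10) + 4(8) = 20 + 32 = 52°C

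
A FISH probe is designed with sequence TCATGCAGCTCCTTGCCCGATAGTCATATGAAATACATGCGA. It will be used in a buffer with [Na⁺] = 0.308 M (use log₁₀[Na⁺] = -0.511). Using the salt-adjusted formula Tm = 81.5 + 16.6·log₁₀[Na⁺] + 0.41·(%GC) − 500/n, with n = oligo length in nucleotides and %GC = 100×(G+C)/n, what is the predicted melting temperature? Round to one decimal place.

Length n = 42. Counting bases: T=11, G=8, C=11, A=12
G+C = 19, so %GC = 19/42 × 100 = 45.238%
Salt term: 16.6 × (-0.511) = -8.483
GC term: 0.41 × 45.238 = 18.548; length term: −500/42 = −11.905
Tm = 81.5 + (-8.483) + 18.548 − 11.905 = 79.66 → 79.7°C

79.7°C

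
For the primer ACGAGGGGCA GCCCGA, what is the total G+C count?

Counting bases: G=7, T=0, A=4, C=5
Total G or C: 7 + 5 = 12

12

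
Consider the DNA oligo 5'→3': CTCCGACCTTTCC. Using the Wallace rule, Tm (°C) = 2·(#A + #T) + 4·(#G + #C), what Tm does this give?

Counting bases: A=1, G=1, T=4, C=7
So N_AT = 5 and N_GC = 8.
Tm = 2(5) + 4(8) = 10 + 32 = 42°C

42°C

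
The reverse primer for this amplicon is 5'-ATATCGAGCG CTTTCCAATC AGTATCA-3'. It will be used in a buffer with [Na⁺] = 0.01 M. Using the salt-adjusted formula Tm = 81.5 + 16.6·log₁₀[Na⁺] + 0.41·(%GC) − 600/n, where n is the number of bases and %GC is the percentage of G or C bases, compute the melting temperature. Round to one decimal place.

Length n = 27. Counting bases: C=7, T=8, G=4, A=8
G+C = 11, so %GC = 11/27 × 100 = 40.741%
Salt term: 16.6 × (-2) = -33.2
GC term: 0.41 × 40.741 = 16.704; length term: −600/27 = −22.222
Tm = 81.5 + (-33.2) + 16.704 − 22.222 = 42.782 → 42.8°C

42.8°C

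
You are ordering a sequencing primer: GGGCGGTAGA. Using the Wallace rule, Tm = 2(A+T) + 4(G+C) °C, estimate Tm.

34°C

Counting bases: A=2, C=1, G=6, T=1
AT pairs contribute 3, GC pairs contribute 7.
Tm = 4·7 + 2·3 = 28 + 6 = 34°C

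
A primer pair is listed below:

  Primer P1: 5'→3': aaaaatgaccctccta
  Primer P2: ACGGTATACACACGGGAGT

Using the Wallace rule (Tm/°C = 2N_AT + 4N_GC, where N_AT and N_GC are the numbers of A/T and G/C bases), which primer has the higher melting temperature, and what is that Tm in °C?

Primer P2, 58°C

Primer P1: A+T=10, G+C=6 → Tm = 2(10)+4(6) = 44°C
Primer P2: A+T=9, G+C=10 → Tm = 2(9)+4(10) = 58°C
44°C vs 58°C → primer P2 is higher.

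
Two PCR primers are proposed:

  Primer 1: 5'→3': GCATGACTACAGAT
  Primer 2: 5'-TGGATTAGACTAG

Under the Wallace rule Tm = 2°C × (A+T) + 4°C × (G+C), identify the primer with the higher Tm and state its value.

Primer 1: A+T=8, G+C=6 → Tm = 2(8)+4(6) = 40°C
Primer 2: A+T=8, G+C=5 → Tm = 2(8)+4(5) = 36°C
40°C vs 36°C → primer 1 is higher.

Primer 1, 40°C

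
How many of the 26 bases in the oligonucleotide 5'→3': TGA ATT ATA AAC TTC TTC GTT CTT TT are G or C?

6

Base counts: T=14, A=6, G=2, C=4
Total G or C: 2 + 4 = 6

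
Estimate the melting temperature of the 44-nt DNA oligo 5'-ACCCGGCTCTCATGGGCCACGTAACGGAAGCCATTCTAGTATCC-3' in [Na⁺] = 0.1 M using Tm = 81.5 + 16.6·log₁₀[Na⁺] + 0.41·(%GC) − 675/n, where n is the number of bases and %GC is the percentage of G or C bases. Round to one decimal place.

Length n = 44. C=15, G=10, T=9, A=10
G+C = 25, so %GC = 25/44 × 100 = 56.818%
Salt term: 16.6 × (-1) = -16.6
GC term: 0.41 × 56.818 = 23.295; length term: −675/44 = −15.341
Tm = 81.5 + (-16.6) + 23.295 − 15.341 = 72.854 → 72.9°C

72.9°C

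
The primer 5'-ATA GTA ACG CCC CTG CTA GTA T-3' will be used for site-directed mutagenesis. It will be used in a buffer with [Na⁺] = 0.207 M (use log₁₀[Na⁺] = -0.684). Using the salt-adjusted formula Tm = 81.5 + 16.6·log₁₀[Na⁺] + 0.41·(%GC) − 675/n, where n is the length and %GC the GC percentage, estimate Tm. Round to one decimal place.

58.1°C

Length n = 22. Base counts: T=6, C=6, G=4, A=6
G+C = 10, so %GC = 10/22 × 100 = 45.455%
Salt term: 16.6 × (-0.684) = -11.354
GC term: 0.41 × 45.455 = 18.637; length term: −675/22 = −30.682
Tm = 81.5 + (-11.354) + 18.637 − 30.682 = 58.101 → 58.1°C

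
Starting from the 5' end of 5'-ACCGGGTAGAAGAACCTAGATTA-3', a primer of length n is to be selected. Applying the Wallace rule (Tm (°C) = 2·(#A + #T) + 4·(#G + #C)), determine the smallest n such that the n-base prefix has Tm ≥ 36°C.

First 11 bases: ACCGGGTAGAA → Tm = 34°C (< 36°C)
First 12 bases: ACCGGGTAGAAG → Tm = 38°C (≥ 36°C)
Since every base adds ≥2°C, Tm only increases with n, so the threshold is first crossed at n = 12.

n = 12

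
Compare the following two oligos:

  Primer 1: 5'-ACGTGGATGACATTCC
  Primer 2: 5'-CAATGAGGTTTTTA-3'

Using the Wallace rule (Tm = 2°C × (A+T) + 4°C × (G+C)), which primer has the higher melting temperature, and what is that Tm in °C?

Primer 1, 48°C

Primer 1: A+T=8, G+C=8 → Tm = 2(8)+4(8) = 48°C
Primer 2: A+T=10, G+C=4 → Tm = 2(10)+4(4) = 36°C
48°C vs 36°C → primer 1 is higher.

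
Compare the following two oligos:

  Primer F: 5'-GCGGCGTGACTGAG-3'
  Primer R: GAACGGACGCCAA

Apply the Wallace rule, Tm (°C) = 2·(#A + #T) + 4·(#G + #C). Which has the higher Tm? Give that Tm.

Primer F, 48°C

Primer F: A+T=4, G+C=10 → Tm = 2(4)+4(10) = 48°C
Primer R: A+T=5, G+C=8 → Tm = 2(5)+4(8) = 42°C
48°C vs 42°C → primer F is higher.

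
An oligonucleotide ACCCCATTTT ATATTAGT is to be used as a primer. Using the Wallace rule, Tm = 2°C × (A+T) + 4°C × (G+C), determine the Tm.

46°C

Counting bases: A=5, T=8, C=4, G=1
So N_AT = 13 and N_GC = 5.
Tm = 2(13) + 4(5) = 26 + 20 = 46°C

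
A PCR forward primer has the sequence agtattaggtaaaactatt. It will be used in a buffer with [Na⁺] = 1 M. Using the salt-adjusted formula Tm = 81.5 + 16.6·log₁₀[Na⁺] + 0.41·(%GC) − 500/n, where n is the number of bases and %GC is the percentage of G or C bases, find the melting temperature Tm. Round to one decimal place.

Length n = 19. C=1, T=7, G=3, A=8
G+C = 4, so %GC = 4/19 × 100 = 21.053%
Salt term: 16.6 × (0) = 0
GC term: 0.41 × 21.053 = 8.632; length term: −500/19 = −26.316
Tm = 81.5 + (0) + 8.632 − 26.316 = 63.816 → 63.8°C

63.8°C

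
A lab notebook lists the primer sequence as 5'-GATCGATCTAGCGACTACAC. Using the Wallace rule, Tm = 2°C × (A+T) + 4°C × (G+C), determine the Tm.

Scanning the sequence gives T=4, A=6, C=6, G=4.
AT pairs contribute 10, GC pairs contribute 10.
Tm = 2(10) + 4(10) = 20 + 40 = 60°C

60°C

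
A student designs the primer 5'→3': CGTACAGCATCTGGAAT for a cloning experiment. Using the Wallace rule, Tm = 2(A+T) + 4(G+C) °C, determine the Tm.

G=4, A=5, T=4, C=4
A+T = 9, G+C = 8
Tm = 2×9 + 4×8 = 50°C

50°C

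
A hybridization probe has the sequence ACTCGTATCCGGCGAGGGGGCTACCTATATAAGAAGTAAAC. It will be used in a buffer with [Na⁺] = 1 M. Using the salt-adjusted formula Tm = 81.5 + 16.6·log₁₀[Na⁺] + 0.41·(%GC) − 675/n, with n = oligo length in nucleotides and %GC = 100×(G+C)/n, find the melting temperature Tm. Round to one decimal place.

85.0°C

Length n = 41. Scanning the sequence gives T=8, C=9, G=11, A=13.
G+C = 20, so %GC = 20/41 × 100 = 48.78%
Salt term: 16.6 × (0) = 0
GC term: 0.41 × 48.78 = 20; length term: −675/41 = −16.463
Tm = 81.5 + (0) + 20 − 16.463 = 85.037 → 85.0°C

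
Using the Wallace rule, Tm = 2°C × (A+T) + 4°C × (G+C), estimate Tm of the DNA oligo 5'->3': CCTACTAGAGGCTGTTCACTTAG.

C=6, G=5, T=7, A=5
A+T = 12, G+C = 11
Tm = 2×12 + 4×11 = 68°C

68°C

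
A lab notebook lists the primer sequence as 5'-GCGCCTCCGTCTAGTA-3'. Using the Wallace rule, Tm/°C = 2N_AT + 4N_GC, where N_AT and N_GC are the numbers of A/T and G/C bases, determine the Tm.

Counting bases: C=6, T=4, A=2, G=4
AT pairs contribute 6, GC pairs contribute 10.
Tm = 2(6) + 4(10) = 12 + 40 = 52°C

52°C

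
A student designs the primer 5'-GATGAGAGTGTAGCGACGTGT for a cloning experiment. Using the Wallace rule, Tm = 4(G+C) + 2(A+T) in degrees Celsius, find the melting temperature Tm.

Base counts: A=5, T=5, C=2, G=9
A+T = 10, G+C = 11
Tm = 2×10 + 4×11 = 64°C

64°C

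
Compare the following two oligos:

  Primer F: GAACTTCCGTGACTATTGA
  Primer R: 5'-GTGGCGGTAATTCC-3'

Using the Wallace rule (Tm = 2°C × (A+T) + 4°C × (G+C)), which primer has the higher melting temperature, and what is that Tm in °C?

Primer F: A+T=11, G+C=8 → Tm = 2(11)+4(8) = 54°C
Primer R: A+T=6, G+C=8 → Tm = 2(6)+4(8) = 44°C
54°C vs 44°C → primer F is higher.

Primer F, 54°C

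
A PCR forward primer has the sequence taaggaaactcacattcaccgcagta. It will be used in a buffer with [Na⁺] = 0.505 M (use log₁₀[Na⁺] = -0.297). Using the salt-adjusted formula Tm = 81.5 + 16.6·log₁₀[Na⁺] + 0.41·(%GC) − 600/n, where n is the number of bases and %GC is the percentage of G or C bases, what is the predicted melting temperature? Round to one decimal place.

70.8°C

Length n = 26. Counting bases: G=4, C=7, T=5, A=10
G+C = 11, so %GC = 11/26 × 100 = 42.308%
Salt term: 16.6 × (-0.297) = -4.93
GC term: 0.41 × 42.308 = 17.346; length term: −600/26 = −23.077
Tm = 81.5 + (-4.93) + 17.346 − 23.077 = 70.839 → 70.8°C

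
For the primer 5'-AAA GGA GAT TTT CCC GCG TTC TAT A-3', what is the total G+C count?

10

Scanning the sequence gives A=7, G=5, C=5, T=8.
Total G or C: 5 + 5 = 10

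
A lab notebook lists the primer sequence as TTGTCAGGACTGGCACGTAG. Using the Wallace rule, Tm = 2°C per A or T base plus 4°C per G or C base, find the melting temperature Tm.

62°C

Counting bases: A=4, G=7, T=5, C=4
A+T = 9, G+C = 11
Tm = 4·11 + 2·9 = 44 + 18 = 62°C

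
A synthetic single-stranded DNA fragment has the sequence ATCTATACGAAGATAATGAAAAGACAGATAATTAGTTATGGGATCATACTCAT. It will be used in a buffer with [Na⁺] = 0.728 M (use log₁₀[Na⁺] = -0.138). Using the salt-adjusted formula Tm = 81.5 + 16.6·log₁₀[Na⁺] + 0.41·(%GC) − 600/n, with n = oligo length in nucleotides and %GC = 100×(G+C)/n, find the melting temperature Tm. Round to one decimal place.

Length n = 53. Scanning the sequence gives T=15, C=6, A=23, G=9.
G+C = 15, so %GC = 15/53 × 100 = 28.302%
Salt term: 16.6 × (-0.138) = -2.291
GC term: 0.41 × 28.302 = 11.604; length term: −600/53 = −11.321
Tm = 81.5 + (-2.291) + 11.604 − 11.321 = 79.492 → 79.5°C

79.5°C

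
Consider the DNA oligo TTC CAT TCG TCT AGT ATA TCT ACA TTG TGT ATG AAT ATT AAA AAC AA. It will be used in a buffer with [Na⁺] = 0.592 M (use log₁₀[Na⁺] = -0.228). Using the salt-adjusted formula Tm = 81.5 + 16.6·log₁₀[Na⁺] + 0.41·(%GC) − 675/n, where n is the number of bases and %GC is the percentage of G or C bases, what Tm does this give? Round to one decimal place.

73.8°C

Length n = 47. Base counts: G=5, T=18, A=17, C=7
G+C = 12, so %GC = 12/47 × 100 = 25.532%
Salt term: 16.6 × (-0.228) = -3.785
GC term: 0.41 × 25.532 = 10.468; length term: −675/47 = −14.362
Tm = 81.5 + (-3.785) + 10.468 − 14.362 = 73.821 → 73.8°C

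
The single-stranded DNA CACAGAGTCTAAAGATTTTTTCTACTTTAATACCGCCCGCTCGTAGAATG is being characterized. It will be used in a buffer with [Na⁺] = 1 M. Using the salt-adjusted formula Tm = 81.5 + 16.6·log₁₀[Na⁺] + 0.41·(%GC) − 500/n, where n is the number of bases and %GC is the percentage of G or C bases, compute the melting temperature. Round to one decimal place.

87.9°C

Length n = 50. Scanning the sequence gives A=14, T=16, G=8, C=12.
G+C = 20, so %GC = 20/50 × 100 = 40%
Salt term: 16.6 × (0) = 0
GC term: 0.41 × 40 = 16.4; length term: −500/50 = −10
Tm = 81.5 + (0) + 16.4 − 10 = 87.9 → 87.9°C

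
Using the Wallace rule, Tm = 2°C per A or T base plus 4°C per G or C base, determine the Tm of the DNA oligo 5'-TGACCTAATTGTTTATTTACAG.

Counting bases: T=10, G=3, C=3, A=6
A+T = 16, G+C = 6
Tm = 4·6 + 2·16 = 24 + 32 = 56°C

56°C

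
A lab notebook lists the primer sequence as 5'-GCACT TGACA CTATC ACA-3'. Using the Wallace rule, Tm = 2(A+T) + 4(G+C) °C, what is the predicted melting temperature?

Base counts: G=2, T=4, C=6, A=6
A+T = 10, G+C = 8
Tm = 4·8 + 2·10 = 32 + 20 = 52°C

52°C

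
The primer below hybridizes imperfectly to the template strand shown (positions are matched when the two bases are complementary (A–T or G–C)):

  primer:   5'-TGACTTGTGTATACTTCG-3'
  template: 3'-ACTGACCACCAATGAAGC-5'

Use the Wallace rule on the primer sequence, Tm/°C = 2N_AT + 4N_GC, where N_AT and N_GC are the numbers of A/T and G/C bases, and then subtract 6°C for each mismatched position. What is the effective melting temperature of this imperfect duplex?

32°C

Primer base counts: A=3, T=8, G=4, C=3 → A+T=11, G+C=7
Perfect-match Tm = 2(11) + 4(7) = 22 + 28 = 50°C
Mismatches (positions where the bases are not complementary): 3 (at positions 6, 10, 11)
Effective Tm = 50 − 3×6 = 50 − 18 = 32°C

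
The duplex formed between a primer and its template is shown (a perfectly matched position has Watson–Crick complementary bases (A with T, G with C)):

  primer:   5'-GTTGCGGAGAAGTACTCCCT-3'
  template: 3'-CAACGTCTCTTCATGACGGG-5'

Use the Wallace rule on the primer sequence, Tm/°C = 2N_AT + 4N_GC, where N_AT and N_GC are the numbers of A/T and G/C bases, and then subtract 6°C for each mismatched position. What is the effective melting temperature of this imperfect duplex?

Primer base counts: A=4, T=5, G=6, C=5 → A+T=9, G+C=11
Perfect-match Tm = 2(9) + 4(11) = 18 + 44 = 62°C
Mismatches (positions where the bases are not complementary): 3 (at positions 6, 17, 20)
Effective Tm = 62 − 3×6 = 62 − 18 = 44°C

44°C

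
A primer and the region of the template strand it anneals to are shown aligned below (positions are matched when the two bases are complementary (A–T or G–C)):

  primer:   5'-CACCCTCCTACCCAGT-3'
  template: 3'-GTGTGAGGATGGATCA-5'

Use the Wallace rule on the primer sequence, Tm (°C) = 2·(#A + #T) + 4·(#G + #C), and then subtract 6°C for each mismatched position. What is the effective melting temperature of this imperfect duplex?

Primer base counts: A=3, T=3, G=1, C=9 → A+T=6, G+C=10
Perfect-match Tm = 2(6) + 4(10) = 12 + 40 = 52°C
Mismatches (positions where the bases are not complementary): 2 (at positions 4, 13)
Effective Tm = 52 − 2×6 = 52 − 12 = 40°C

40°C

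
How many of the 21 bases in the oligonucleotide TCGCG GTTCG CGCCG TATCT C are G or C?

Scanning the sequence gives A=1, T=6, C=8, G=6.
G+C = 6 + 8 = 14

14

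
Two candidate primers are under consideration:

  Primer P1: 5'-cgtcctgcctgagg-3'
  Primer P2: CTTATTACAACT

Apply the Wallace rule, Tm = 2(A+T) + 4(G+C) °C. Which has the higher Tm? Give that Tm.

Primer P1, 48°C

Primer P1: A+T=4, G+C=10 → Tm = 2(4)+4(10) = 48°C
Primer P2: A+T=9, G+C=3 → Tm = 2(9)+4(3) = 30°C
48°C vs 30°C → primer P1 is higher.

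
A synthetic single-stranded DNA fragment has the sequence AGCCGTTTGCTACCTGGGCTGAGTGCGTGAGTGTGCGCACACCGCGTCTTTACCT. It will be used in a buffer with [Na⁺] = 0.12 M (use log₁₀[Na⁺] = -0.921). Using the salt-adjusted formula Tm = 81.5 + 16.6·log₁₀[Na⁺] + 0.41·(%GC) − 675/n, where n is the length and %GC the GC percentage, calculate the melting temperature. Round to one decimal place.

78.5°C

Length n = 55. Base counts: A=7, T=15, G=17, C=16
G+C = 33, so %GC = 33/55 × 100 = 60%
Salt term: 16.6 × (-0.921) = -15.289
GC term: 0.41 × 60 = 24.6; length term: −675/55 = −12.273
Tm = 81.5 + (-15.289) + 24.6 − 12.273 = 78.538 → 78.5°C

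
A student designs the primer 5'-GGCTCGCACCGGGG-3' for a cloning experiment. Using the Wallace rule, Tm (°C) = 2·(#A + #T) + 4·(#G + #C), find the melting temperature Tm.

52°C

T=1, C=5, A=1, G=7
A+T = 2, G+C = 12
Tm = 2×2 + 4×12 = 52°C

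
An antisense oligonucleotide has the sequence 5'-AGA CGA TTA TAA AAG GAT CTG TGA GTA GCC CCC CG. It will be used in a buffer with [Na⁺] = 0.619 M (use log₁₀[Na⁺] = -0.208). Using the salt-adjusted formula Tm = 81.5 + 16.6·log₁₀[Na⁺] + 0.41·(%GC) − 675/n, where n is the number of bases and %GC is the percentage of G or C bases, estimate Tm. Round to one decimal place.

Length n = 35. Base counts: G=9, T=7, C=8, A=11
G+C = 17, so %GC = 17/35 × 100 = 48.571%
Salt term: 16.6 × (-0.208) = -3.453
GC term: 0.41 × 48.571 = 19.914; length term: −675/35 = −19.286
Tm = 81.5 + (-3.453) + 19.914 − 19.286 = 78.675 → 78.7°C

78.7°C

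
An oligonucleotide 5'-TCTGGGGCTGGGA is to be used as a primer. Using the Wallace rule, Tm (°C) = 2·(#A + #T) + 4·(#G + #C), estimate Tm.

Scanning the sequence gives C=2, T=3, A=1, G=7.
AT pairs contribute 4, GC pairs contribute 9.
Tm = 4·9 + 2·4 = 36 + 8 = 44°C

44°C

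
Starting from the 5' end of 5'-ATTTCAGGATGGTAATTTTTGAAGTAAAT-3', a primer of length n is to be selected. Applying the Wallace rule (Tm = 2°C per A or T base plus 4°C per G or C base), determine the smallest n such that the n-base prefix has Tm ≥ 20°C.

First 7 bases: ATTTCAG → Tm = 18°C (< 20°C)
First 8 bases: ATTTCAGG → Tm = 22°C (≥ 20°C)
Each additional base adds 2°C (A/T) or 4°C (G/C), so Tm is non-decreasing in n; n = 8 is the first length to reach 20°C.

n = 8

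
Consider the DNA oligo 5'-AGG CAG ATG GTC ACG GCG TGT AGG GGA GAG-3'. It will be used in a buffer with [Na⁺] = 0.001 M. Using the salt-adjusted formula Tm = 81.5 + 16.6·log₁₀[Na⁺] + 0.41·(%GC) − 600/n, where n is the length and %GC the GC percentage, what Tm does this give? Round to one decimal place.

37.7°C

Length n = 30. Counting bases: G=15, C=4, A=7, T=4
G+C = 19, so %GC = 19/30 × 100 = 63.333%
Salt term: 16.6 × (-3) = -49.8
GC term: 0.41 × 63.333 = 25.967; length term: −600/30 = −20
Tm = 81.5 + (-49.8) + 25.967 − 20 = 37.667 → 37.7°C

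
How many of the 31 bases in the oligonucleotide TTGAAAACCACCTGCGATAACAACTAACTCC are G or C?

13

Base counts: A=12, T=6, G=3, C=10
G+C = 3 + 10 = 13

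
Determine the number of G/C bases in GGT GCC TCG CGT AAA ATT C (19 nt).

C=5, G=5, T=5, A=4
G+C = 5 + 5 = 10

10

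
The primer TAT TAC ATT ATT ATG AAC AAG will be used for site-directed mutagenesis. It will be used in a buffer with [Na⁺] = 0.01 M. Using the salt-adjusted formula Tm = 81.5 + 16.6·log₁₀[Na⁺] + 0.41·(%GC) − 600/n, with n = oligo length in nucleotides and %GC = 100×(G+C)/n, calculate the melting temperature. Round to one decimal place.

27.5°C

Length n = 21. Scanning the sequence gives C=2, A=9, G=2, T=8.
G+C = 4, so %GC = 4/21 × 100 = 19.048%
Salt term: 16.6 × (-2) = -33.2
GC term: 0.41 × 19.048 = 7.81; length term: −600/21 = −28.571
Tm = 81.5 + (-33.2) + 7.81 − 28.571 = 27.539 → 27.5°C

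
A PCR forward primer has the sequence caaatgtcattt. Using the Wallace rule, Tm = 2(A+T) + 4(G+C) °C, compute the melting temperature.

30°C

Counting bases: A=4, T=5, C=2, G=1
AT pairs contribute 9, GC pairs contribute 3.
Tm = 2×9 + 4×3 = 30°C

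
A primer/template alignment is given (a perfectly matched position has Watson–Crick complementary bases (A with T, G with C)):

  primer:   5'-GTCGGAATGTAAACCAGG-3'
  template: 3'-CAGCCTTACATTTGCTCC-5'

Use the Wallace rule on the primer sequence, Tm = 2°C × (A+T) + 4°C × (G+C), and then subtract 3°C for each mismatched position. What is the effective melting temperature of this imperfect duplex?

51°C

Primer base counts: A=6, T=3, G=6, C=3 → A+T=9, G+C=9
Perfect-match Tm = 2(9) + 4(9) = 18 + 36 = 54°C
Mismatches (positions where the bases are not complementary): 1 (at position 15)
Effective Tm = 54 − 1×3 = 54 − 3 = 51°C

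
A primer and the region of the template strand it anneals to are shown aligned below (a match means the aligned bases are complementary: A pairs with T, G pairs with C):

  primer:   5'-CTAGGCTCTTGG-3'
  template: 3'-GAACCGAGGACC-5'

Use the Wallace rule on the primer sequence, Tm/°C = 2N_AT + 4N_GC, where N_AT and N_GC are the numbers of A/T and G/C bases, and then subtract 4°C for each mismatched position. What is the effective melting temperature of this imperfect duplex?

30°C

Primer base counts: A=1, T=4, G=4, C=3 → A+T=5, G+C=7
Perfect-match Tm = 2(5) + 4(7) = 10 + 28 = 38°C
Mismatches (positions where the bases are not complementary): 2 (at positions 3, 9)
Effective Tm = 38 − 2×4 = 38 − 8 = 30°C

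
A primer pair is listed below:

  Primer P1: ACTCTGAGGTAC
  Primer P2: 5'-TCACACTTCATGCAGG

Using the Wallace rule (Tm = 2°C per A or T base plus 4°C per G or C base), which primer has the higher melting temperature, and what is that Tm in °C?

Primer P2, 48°C

Primer P1: A+T=6, G+C=6 → Tm = 2(6)+4(6) = 36°C
Primer P2: A+T=8, G+C=8 → Tm = 2(8)+4(8) = 48°C
36°C vs 48°C → primer P2 is higher.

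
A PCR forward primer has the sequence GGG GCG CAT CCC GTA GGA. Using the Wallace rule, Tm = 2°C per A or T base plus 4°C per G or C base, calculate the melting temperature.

Base counts: A=3, G=8, C=5, T=2
A+T = 5, G+C = 13
Tm = 2×5 + 4×13 = 62°C

62°C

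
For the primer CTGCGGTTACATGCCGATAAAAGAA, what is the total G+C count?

11

Base counts: T=5, G=6, C=5, A=9
G+C = 6 + 5 = 11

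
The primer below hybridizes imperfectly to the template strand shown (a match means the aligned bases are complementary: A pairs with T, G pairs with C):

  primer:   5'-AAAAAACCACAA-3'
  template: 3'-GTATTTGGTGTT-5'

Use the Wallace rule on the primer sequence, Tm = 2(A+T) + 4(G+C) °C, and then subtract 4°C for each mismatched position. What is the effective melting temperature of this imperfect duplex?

22°C

Primer base counts: A=9, T=0, G=0, C=3 → A+T=9, G+C=3
Perfect-match Tm = 2(9) + 4(3) = 18 + 12 = 30°C
Mismatches (positions where the bases are not complementary): 2 (at positions 1, 3)
Effective Tm = 30 − 2×4 = 30 − 8 = 22°C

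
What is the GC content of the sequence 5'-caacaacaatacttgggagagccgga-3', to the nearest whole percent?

Base counts: G=7, T=3, C=6, A=10
G+C = 7 + 6 = 13 out of 26 bases
%GC = 13/26 × 100 = 50% ≈ 50%

50%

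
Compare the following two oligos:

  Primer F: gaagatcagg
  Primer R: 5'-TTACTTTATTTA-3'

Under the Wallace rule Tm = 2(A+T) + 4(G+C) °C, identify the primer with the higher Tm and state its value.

Primer F: A+T=5, G+C=5 → Tm = 2(5)+4(5) = 30°C
Primer R: A+T=11, G+C=1 → Tm = 2(11)+4(1) = 26°C
30°C vs 26°C → primer F is higher.

Primer F, 30°C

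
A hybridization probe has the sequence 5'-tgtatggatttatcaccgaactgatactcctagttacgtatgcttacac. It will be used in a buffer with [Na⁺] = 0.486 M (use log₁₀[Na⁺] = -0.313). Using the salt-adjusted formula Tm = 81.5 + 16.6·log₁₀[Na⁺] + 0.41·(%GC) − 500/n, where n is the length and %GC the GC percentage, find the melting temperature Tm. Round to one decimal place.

82.0°C

Length n = 49. A=13, C=11, G=8, T=17
G+C = 19, so %GC = 19/49 × 100 = 38.776%
Salt term: 16.6 × (-0.313) = -5.196
GC term: 0.41 × 38.776 = 15.898; length term: −500/49 = −10.204
Tm = 81.5 + (-5.196) + 15.898 − 10.204 = 81.998 → 82.0°C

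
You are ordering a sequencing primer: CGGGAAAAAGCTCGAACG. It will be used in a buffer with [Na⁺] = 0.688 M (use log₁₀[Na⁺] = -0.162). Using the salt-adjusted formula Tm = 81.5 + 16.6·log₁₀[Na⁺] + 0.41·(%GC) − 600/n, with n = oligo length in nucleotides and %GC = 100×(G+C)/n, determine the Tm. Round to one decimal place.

68.3°C

Length n = 18. Base counts: G=6, T=1, A=7, C=4
G+C = 10, so %GC = 10/18 × 100 = 55.556%
Salt term: 16.6 × (-0.162) = -2.689
GC term: 0.41 × 55.556 = 22.778; length term: −600/18 = −33.333
Tm = 81.5 + (-2.689) + 22.778 − 33.333 = 68.256 → 68.3°C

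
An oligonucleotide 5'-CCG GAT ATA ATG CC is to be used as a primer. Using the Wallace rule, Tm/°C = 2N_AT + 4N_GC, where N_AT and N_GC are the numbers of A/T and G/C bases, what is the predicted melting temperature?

Scanning the sequence gives T=3, A=4, C=4, G=3.
So N_AT = 7 and N_GC = 7.
Tm = 2(7) + 4(7) = 14 + 28 = 42°C

42°C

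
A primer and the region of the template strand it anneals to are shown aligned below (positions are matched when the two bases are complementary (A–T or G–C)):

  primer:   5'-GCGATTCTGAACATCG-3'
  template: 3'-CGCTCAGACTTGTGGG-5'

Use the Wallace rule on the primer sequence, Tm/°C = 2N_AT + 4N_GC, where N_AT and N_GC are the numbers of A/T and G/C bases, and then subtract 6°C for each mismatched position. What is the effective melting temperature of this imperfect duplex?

30°C

Primer base counts: A=4, T=4, G=4, C=4 → A+T=8, G+C=8
Perfect-match Tm = 2(8) + 4(8) = 16 + 32 = 48°C
Mismatches (positions where the bases are not complementary): 3 (at positions 5, 14, 16)
Effective Tm = 48 − 3×6 = 48 − 18 = 30°C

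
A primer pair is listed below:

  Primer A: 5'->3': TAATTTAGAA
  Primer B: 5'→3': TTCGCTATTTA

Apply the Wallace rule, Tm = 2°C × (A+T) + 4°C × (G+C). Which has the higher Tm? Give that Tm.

Primer A: A+T=9, G+C=1 → Tm = 2(9)+4(1) = 22°C
Primer B: A+T=8, G+C=3 → Tm = 2(8)+4(3) = 28°C
22°C vs 28°C → primer B is higher.

Primer B, 28°C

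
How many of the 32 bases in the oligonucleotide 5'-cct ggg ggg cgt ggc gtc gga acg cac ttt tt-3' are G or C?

21

Scanning the sequence gives G=13, C=8, T=8, A=3.
Total G or C: 13 + 8 = 21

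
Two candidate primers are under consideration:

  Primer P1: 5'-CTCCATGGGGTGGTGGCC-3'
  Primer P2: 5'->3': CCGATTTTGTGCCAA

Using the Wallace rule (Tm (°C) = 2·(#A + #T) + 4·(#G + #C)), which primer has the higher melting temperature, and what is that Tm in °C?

Primer P1: A+T=5, G+C=13 → Tm = 2(5)+4(13) = 62°C
Primer P2: A+T=8, G+C=7 → Tm = 2(8)+4(7) = 44°C
62°C vs 44°C → primer P1 is higher.

Primer P1, 62°C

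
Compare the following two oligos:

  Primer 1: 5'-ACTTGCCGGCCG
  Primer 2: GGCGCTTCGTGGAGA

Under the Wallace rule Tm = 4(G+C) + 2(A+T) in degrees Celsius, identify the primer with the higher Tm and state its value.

Primer 1: A+T=3, G+C=9 → Tm = 2(3)+4(9) = 42°C
Primer 2: A+T=5, G+C=10 → Tm = 2(5)+4(10) = 50°C
42°C vs 50°C → primer 2 is higher.

Primer 2, 50°C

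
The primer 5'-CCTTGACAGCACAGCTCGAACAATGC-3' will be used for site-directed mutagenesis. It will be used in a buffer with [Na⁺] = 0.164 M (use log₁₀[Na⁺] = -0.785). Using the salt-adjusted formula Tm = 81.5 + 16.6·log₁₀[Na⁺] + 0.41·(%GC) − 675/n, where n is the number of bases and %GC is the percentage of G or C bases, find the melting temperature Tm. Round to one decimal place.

64.6°C

Length n = 26. T=4, G=5, C=9, A=8
G+C = 14, so %GC = 14/26 × 100 = 53.846%
Salt term: 16.6 × (-0.785) = -13.031
GC term: 0.41 × 53.846 = 22.077; length term: −675/26 = −25.962
Tm = 81.5 + (-13.031) + 22.077 − 25.962 = 64.584 → 64.6°C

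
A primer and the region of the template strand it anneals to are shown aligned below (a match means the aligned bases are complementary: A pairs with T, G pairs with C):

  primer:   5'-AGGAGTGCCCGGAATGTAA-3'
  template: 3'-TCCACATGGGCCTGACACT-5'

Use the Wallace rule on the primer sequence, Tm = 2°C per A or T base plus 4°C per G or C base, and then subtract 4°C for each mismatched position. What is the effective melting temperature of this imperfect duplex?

42°C

Primer base counts: A=6, T=3, G=7, C=3 → A+T=9, G+C=10
Perfect-match Tm = 2(9) + 4(10) = 18 + 40 = 58°C
Mismatches (positions where the bases are not complementary): 4 (at positions 4, 7, 14, 18)
Effective Tm = 58 − 4×4 = 58 − 16 = 42°C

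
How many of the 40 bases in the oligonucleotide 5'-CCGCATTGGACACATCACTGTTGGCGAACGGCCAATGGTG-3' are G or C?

A=9, C=11, G=12, T=8
G+C = 12 + 11 = 23

23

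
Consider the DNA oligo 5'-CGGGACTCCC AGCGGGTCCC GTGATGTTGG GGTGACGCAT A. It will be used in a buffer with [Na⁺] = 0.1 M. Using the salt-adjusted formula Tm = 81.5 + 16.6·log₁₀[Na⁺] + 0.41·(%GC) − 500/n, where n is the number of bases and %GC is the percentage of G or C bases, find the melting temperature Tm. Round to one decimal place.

79.7°C

Length n = 41. Scanning the sequence gives C=11, A=6, G=16, T=8.
G+C = 27, so %GC = 27/41 × 100 = 65.854%
Salt term: 16.6 × (-1) = -16.6
GC term: 0.41 × 65.854 = 27; length term: −500/41 = −12.195
Tm = 81.5 + (-16.6) + 27 − 12.195 = 79.705 → 79.7°C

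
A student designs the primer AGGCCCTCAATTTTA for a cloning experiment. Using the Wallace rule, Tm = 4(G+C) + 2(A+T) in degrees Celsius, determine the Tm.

42°C

Scanning the sequence gives C=4, G=2, T=5, A=4.
A+T = 9, G+C = 6
Tm = 4·6 + 2·9 = 24 + 18 = 42°C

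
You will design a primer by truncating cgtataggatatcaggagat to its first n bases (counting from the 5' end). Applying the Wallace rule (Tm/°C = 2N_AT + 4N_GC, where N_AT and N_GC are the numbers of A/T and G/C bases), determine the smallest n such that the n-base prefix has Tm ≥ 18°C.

First 6 bases: CGTATA → Tm = 16°C (< 18°C)
First 7 bases: CGTATAG → Tm = 20°C (≥ 18°C)
Each additional base adds 2°C (A/T) or 4°C (G/C), so Tm is non-decreasing in n; n = 7 is the first length to reach 18°C.

n = 7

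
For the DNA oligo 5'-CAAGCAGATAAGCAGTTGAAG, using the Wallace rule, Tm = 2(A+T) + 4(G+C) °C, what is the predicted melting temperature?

T=3, C=3, G=6, A=9
AT pairs contribute 12, GC pairs contribute 9.
Tm = 2(12) + 4(9) = 24 + 36 = 60°C

60°C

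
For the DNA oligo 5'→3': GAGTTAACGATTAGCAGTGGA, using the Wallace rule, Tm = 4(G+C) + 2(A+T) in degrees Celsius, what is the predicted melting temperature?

60°C

Scanning the sequence gives A=7, T=5, G=7, C=2.
A+T = 12, G+C = 9
Tm = 4·9 + 2·12 = 36 + 24 = 60°C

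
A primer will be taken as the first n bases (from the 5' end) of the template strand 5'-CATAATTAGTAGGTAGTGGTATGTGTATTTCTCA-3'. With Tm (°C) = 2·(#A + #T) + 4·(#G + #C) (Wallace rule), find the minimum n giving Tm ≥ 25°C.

n = 11

First 10 bases: CATAATTAGT → Tm = 24°C (< 25°C)
First 11 bases: CATAATTAGTA → Tm = 26°C (≥ 25°C)
Each additional base adds 2°C (A/T) or 4°C (G/C), so Tm is non-decreasing in n; n = 11 is the first length to reach 25°C.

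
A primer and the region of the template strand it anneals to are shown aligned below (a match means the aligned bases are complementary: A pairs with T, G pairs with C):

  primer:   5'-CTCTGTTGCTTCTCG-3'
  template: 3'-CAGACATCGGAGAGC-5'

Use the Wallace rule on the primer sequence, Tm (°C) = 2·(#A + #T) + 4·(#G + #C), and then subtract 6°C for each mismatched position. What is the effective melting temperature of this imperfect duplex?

Primer base counts: A=0, T=7, G=3, C=5 → A+T=7, G+C=8
Perfect-match Tm = 2(7) + 4(8) = 14 + 32 = 46°C
Mismatches (positions where the bases are not complementary): 3 (at positions 1, 7, 10)
Effective Tm = 46 − 3×6 = 46 − 18 = 28°C

28°C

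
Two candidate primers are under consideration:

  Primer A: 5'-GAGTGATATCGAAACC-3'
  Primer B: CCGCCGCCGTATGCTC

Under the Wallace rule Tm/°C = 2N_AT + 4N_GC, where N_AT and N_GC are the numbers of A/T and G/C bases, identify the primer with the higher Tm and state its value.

Primer A: A+T=9, G+C=7 → Tm = 2(9)+4(7) = 46°C
Primer B: A+T=4, G+C=12 → Tm = 2(4)+4(12) = 56°C
46°C vs 56°C → primer B is higher.

Primer B, 56°C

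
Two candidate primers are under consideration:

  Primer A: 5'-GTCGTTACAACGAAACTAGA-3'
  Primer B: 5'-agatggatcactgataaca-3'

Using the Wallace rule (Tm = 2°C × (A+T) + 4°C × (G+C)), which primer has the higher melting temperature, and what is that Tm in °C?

Primer A: A+T=12, G+C=8 → Tm = 2(12)+4(8) = 56°C
Primer B: A+T=12, G+C=7 → Tm = 2(12)+4(7) = 52°C
56°C vs 52°C → primer A is higher.

Primer A, 56°C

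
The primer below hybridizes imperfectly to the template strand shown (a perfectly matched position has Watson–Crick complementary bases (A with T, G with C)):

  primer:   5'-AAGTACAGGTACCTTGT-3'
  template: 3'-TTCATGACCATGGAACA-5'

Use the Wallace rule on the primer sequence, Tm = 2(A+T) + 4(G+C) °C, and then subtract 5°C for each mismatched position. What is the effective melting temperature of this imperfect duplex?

43°C

Primer base counts: A=5, T=5, G=4, C=3 → A+T=10, G+C=7
Perfect-match Tm = 2(10) + 4(7) = 20 + 28 = 48°C
Mismatches (positions where the bases are not complementary): 1 (at position 7)
Effective Tm = 48 − 1×5 = 48 − 5 = 43°C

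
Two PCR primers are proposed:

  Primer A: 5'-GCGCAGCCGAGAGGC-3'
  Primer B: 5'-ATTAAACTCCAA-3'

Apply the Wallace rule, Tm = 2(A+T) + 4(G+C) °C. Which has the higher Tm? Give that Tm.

Primer A, 54°C

Primer A: A+T=3, G+C=12 → Tm = 2(3)+4(12) = 54°C
Primer B: A+T=9, G+C=3 → Tm = 2(9)+4(3) = 30°C
54°C vs 30°C → primer A is higher.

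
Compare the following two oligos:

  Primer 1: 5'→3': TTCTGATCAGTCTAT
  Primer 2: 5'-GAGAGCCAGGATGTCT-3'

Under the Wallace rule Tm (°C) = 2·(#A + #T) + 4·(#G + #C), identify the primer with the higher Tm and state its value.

Primer 2, 50°C

Primer 1: A+T=10, G+C=5 → Tm = 2(10)+4(5) = 40°C
Primer 2: A+T=7, G+C=9 → Tm = 2(7)+4(9) = 50°C
40°C vs 50°C → primer 2 is higher.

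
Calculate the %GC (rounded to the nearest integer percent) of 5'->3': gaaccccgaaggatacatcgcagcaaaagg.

Scanning the sequence gives G=8, T=2, A=12, C=8.
G+C = 8 + 8 = 16 out of 30 bases
%GC = 16/30 × 100 = 53.33% ≈ 53%

53%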